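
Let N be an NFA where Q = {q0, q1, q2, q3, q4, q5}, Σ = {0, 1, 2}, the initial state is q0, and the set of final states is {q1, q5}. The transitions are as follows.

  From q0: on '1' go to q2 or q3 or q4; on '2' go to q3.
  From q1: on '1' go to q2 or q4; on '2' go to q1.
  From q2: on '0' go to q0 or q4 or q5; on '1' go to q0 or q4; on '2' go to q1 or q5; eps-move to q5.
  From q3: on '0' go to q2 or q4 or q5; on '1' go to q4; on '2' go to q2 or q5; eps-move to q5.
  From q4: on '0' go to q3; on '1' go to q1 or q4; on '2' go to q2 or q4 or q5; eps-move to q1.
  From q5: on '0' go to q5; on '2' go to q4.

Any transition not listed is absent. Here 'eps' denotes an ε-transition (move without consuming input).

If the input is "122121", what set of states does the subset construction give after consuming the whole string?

{q0, q1, q2, q4, q5}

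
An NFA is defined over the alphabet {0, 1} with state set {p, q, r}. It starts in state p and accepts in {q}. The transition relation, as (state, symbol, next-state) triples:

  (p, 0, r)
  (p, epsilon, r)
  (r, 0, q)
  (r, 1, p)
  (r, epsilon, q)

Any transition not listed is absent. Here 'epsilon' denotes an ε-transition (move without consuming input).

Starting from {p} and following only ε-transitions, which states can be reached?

{p, q, r}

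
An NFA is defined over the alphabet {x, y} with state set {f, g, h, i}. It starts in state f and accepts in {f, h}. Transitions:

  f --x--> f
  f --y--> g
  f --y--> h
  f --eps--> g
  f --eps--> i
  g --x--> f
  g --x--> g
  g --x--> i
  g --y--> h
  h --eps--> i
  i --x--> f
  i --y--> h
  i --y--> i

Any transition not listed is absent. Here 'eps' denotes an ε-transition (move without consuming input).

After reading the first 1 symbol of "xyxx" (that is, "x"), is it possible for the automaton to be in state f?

Yes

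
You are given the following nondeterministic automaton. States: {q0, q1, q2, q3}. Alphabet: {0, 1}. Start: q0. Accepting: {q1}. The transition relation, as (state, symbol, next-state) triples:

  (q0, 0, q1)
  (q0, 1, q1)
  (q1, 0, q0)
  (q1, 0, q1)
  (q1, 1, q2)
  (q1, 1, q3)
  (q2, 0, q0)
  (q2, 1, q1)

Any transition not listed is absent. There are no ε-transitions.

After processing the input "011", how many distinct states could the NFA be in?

Start in {q0}.
Read '0': {q0} → {q1}.
Read '1': {q1} → {q2, q3}.
Read '1': {q2, q3} → {q1}.
That set has 1 state.

1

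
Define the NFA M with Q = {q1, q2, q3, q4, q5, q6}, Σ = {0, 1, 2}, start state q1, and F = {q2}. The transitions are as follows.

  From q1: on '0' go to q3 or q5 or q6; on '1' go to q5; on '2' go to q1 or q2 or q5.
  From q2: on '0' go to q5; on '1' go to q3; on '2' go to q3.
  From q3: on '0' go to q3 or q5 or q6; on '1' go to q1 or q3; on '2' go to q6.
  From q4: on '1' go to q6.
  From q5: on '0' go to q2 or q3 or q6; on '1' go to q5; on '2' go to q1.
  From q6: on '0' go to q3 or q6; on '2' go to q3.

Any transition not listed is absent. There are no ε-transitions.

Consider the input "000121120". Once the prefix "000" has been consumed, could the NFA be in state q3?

Yes

Start in {q1}.
Read '0': q1→{q3, q5, q6}; now {q3, q5, q6}.
Read '0': q3→{q3, q5, q6}, q5→{q2, q3, q6}, q6→{q3, q6}; now {q2, q3, q5, q6}.
Read '0': q2→{q5}, q3→{q3, q5, q6}, q5→{q2, q3, q6}, q6→{q3, q6}; now {q2, q3, q5, q6}.
State q3 is in {q2, q3, q5, q6}.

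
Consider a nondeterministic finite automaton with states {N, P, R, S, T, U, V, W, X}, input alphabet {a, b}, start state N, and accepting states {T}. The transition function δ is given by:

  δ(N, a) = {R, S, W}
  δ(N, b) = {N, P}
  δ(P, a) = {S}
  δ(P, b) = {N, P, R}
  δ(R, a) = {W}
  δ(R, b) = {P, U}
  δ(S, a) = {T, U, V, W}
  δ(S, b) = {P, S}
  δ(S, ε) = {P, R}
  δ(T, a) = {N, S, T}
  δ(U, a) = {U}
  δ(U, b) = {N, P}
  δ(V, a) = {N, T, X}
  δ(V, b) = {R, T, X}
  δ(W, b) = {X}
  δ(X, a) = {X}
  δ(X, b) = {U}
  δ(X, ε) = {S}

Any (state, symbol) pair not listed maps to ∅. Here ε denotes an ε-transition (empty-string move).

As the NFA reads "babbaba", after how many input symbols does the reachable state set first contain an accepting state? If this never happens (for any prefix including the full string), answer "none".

5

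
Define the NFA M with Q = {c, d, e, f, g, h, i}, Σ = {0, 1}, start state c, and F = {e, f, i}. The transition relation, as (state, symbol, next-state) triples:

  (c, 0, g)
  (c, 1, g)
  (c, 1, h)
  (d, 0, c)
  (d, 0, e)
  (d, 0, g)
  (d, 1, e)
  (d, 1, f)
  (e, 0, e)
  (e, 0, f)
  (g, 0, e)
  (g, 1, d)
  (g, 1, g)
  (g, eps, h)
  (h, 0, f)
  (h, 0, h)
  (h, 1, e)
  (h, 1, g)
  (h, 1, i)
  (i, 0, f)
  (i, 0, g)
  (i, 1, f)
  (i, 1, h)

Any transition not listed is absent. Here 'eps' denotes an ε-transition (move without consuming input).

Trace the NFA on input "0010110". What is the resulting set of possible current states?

Start in {c}.
Read '0': c→{g}; union {g}; ε-closure = {g, h}.
Read '0': g→{e}, h→{f, h}; now {e, f, h}.
Read '1': e→∅, f→∅, h→{e, g, i}; union {e, g, i}; ε-closure = {e, g, h, i}.
Read '0': e→{e, f}, g→{e}, h→{f, h}, i→{f, g}; now {e, f, g, h}.
Read '1': e→∅, f→∅, g→{d, g}, h→{e, g, i}; union {d, e, g, i}; ε-closure = {d, e, g, h, i}.
Read '1': d→{e, f}, e→∅, g→{d, g}, h→{e, g, i}, i→{f, h}; now {d, e, f, g, h, i}.
Read '0': d→{c, e, g}, e→{e, f}, f→∅, g→{e}, h→{f, h}, i→{f, g}; now {c, e, f, g, h}.

{c, e, f, g, h}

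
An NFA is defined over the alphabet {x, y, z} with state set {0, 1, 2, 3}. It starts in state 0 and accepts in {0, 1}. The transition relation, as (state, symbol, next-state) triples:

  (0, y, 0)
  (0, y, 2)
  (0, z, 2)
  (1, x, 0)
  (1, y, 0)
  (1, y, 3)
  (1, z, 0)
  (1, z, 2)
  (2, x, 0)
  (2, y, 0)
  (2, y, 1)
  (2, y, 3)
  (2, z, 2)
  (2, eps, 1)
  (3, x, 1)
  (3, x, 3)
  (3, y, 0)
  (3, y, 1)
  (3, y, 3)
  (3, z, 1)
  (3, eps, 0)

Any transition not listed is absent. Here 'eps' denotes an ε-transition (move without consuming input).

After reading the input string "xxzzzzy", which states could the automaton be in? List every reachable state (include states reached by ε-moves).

∅

Start in {0}.
Read 'x': 0→∅; now ∅.
The set is empty and remains empty for the remaining 6 symbols.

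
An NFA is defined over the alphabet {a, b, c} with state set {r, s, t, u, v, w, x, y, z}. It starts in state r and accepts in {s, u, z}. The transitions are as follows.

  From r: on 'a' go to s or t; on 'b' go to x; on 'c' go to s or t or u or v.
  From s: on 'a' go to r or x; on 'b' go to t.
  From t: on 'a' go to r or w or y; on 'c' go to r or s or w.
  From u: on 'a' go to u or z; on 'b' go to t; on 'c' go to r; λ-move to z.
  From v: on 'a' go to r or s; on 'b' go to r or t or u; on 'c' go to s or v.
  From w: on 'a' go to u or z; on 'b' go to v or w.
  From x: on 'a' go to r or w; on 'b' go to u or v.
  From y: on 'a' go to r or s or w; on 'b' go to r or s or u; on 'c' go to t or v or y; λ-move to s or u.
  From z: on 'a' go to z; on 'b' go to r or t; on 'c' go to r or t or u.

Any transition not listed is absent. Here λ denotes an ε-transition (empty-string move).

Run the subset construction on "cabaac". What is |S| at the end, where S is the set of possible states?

8

Start in {r}.
Read 'c': {r} → {s, t, u, v, z}.
Read 'a': {s, t, u, v, z} → {r, s, u, w, x, y, z}.
Read 'b': {r, s, u, w, x, y, z} → {r, s, t, u, v, w, x, z}.
Read 'a': {r, s, t, u, v, w, x, z} → {r, s, t, u, w, x, y, z}.
Read 'a': {r, s, t, u, w, x, y, z} → {r, s, t, u, w, x, y, z}.
Read 'c': {r, s, t, u, w, x, y, z} → {r, s, t, u, v, w, y, z}.
That set has 8 states.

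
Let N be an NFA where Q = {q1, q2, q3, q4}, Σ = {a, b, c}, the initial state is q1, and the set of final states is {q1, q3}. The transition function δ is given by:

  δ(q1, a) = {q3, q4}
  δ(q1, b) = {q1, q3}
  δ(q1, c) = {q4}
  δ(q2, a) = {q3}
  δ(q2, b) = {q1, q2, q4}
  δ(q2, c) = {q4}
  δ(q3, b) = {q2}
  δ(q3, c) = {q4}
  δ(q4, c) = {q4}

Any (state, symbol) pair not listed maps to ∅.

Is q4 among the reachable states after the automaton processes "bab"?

No

Start in {q1}.
Read 'b': {q1} → {q1, q3}.
Read 'a': {q1, q3} → {q3, q4}.
Read 'b': {q3, q4} → {q2}.
State q4 is not in {q2}.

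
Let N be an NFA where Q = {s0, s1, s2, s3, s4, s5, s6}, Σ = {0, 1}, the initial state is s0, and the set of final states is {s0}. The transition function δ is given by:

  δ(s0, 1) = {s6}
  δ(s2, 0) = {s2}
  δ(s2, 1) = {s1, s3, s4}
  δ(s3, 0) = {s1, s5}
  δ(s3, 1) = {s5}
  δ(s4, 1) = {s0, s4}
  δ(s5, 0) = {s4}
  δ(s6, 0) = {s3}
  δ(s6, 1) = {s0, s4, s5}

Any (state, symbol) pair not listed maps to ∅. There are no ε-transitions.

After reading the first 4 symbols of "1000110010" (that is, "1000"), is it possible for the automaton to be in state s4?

Yes

Start in {s0}.
Read '1': {s0} → {s6}.
Read '0': {s6} → {s3}.
Read '0': {s3} → {s1, s5}.
Read '0': {s1, s5} → {s4}.
State s4 is in {s4}.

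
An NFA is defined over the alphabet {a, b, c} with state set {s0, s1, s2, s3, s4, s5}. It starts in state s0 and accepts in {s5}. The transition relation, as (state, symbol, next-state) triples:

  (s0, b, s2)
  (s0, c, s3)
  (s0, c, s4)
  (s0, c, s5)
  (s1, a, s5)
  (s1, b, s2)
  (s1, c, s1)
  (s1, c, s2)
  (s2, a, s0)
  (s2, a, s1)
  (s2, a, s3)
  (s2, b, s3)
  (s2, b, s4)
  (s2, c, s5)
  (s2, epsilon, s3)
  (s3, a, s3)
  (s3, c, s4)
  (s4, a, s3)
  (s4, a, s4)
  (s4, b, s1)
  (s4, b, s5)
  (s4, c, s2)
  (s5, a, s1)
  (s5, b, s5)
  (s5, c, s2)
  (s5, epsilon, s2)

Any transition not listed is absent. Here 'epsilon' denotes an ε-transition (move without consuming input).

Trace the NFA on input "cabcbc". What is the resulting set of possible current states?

Start in {s0}.
Read 'c': {s0} → {s2, s3, s4, s5}.
Read 'a': {s2, s3, s4, s5} → {s0, s1, s3, s4}.
Read 'b': {s0, s1, s3, s4} → {s1, s2, s3, s5}.
Read 'c': {s1, s2, s3, s5} → {s1, s2, s3, s4, s5}.
Read 'b': {s1, s2, s3, s4, s5} → {s1, s2, s3, s4, s5}.
Read 'c': {s1, s2, s3, s4, s5} → {s1, s2, s3, s4, s5}.

{s1, s2, s3, s4, s5}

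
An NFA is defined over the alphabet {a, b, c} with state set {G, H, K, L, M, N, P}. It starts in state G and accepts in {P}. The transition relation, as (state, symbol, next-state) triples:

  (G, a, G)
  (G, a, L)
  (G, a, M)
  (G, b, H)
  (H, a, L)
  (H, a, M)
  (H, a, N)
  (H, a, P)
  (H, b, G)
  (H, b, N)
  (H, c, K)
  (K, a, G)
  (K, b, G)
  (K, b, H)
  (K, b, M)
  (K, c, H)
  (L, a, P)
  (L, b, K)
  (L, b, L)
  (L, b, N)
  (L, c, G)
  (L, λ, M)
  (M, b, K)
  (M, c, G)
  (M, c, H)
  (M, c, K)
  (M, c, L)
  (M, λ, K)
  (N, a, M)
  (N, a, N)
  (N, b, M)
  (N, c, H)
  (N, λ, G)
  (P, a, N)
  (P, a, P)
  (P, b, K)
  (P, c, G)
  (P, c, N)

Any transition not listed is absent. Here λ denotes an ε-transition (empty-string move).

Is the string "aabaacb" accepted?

Start in {G}.
Read 'a': G→{G, L, M}; union {G, L, M}; ε-closure = {G, K, L, M}.
Read 'a': G→{G, L, M}, K→{G}, L→{P}, M→∅; union {G, L, M, P}; ε-closure = {G, K, L, M, P}.
Read 'b': G→{H}, K→{G, H, M}, L→{K, L, N}, M→{K}, P→{K}; now {G, H, K, L, M, N}.
Read 'a': G→{G, L, M}, H→{L, M, N, P}, K→{G}, L→{P}, M→∅, N→{M, N}; union {G, L, M, N, P}; ε-closure = {G, K, L, M, N, P}.
Read 'a': G→{G, L, M}, K→{G}, L→{P}, M→∅, N→{M, N}, P→{N, P}; union {G, L, M, N, P}; ε-closure = {G, K, L, M, N, P}.
Read 'c': G→∅, K→{H}, L→{G}, M→{G, H, K, L}, N→{H}, P→{G, N}; union {G, H, K, L, N}; ε-closure = {G, H, K, L, M, N}.
Read 'b': G→{H}, H→{G, N}, K→{G, H, M}, L→{K, L, N}, M→{K}, N→{M}; now {G, H, K, L, M, N}.
The final set {G, H, K, L, M, N} contains no accepting state.

No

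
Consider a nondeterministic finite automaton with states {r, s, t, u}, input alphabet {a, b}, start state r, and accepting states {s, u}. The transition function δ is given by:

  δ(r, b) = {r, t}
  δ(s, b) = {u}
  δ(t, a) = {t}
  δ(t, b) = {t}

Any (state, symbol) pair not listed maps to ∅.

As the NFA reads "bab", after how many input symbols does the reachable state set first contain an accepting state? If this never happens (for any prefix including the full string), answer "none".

Start in {r}.
Read 'b': {r} → {r, t}.
Read 'a': {r, t} → {t}.
Read 'b': {t} → {t}.
No reachable set along the way intersects F.

none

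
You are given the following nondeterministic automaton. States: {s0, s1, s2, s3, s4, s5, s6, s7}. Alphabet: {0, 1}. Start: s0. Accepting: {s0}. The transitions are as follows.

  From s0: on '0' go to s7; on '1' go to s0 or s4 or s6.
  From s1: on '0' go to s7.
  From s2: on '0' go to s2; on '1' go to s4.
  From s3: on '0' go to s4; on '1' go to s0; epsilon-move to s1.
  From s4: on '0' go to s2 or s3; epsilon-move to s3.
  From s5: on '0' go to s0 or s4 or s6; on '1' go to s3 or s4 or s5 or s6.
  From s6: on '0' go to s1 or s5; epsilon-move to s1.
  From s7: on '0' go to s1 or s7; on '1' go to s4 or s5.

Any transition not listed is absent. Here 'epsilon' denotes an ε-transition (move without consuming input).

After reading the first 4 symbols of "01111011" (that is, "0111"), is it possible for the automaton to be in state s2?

No

Start in {s0}.
Read '0': s0→{s7}; now {s7}.
Read '1': s7→{s4, s5}; union {s4, s5}; ε-closure = {s1, s3, s4, s5}.
Read '1': s1→∅, s3→{s0}, s4→∅, s5→{s3, s4, s5, s6}; union {s0, s3, s4, s5, s6}; ε-closure = {s0, s1, s3, s4, s5, s6}.
Read '1': s0→{s0, s4, s6}, s1→∅, s3→{s0}, s4→∅, s5→{s3, s4, s5, s6}, s6→∅; union {s0, s3, s4, s5, s6}; ε-closure = {s0, s1, s3, s4, s5, s6}.
State s2 is not in {s0, s1, s3, s4, s5, s6}.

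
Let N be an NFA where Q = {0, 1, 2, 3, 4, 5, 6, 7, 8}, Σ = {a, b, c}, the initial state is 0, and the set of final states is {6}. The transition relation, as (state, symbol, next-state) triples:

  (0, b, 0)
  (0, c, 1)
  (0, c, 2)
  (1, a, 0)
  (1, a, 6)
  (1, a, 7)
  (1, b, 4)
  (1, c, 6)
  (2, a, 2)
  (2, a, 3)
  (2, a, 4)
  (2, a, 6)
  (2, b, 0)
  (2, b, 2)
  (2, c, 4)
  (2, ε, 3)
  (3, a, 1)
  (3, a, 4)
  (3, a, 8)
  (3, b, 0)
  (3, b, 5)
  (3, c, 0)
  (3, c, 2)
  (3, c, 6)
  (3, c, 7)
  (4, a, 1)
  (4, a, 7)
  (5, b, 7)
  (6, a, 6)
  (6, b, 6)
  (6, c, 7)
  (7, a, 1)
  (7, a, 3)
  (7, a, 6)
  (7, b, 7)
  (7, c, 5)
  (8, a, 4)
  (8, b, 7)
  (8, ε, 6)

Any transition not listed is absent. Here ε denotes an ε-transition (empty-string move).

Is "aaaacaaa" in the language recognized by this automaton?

No

Start in {0}.
Read 'a': {0} → ∅.
The set is empty and remains empty for the remaining 7 symbols.
The final set ∅ contains no accepting state.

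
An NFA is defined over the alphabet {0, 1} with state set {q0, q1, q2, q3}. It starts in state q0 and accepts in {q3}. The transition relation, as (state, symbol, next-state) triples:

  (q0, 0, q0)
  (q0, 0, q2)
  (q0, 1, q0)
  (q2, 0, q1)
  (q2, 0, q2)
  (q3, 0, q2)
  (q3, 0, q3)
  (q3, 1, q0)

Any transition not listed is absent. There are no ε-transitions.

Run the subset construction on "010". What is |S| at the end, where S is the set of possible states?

2

Start in {q0}.
Read '0': {q0} → {q0, q2}.
Read '1': {q0, q2} → {q0}.
Read '0': {q0} → {q0, q2}.
That set has 2 states.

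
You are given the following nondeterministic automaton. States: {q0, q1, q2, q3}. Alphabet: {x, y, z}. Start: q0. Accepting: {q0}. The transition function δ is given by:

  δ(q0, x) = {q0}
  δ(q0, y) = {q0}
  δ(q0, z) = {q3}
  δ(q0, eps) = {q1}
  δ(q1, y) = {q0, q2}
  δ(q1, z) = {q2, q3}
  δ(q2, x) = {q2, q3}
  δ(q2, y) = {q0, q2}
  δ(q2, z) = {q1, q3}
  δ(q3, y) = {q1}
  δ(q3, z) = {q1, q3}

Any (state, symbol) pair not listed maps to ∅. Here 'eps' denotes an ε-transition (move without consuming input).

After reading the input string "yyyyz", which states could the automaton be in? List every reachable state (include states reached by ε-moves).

Start: ε-closure({q0}) = {q0, q1}.
Read 'y': q0→{q0}, q1→{q0, q2}; union {q0, q2}; ε-closure = {q0, q1, q2}.
Read 'y': q0→{q0}, q1→{q0, q2}, q2→{q0, q2}; union {q0, q2}; ε-closure = {q0, q1, q2}.
Read 'y': q0→{q0}, q1→{q0, q2}, q2→{q0, q2}; union {q0, q2}; ε-closure = {q0, q1, q2}.
Read 'y': q0→{q0}, q1→{q0, q2}, q2→{q0, q2}; union {q0, q2}; ε-closure = {q0, q1, q2}.
Read 'z': q0→{q3}, q1→{q2, q3}, q2→{q1, q3}; now {q1, q2, q3}.

{q1, q2, q3}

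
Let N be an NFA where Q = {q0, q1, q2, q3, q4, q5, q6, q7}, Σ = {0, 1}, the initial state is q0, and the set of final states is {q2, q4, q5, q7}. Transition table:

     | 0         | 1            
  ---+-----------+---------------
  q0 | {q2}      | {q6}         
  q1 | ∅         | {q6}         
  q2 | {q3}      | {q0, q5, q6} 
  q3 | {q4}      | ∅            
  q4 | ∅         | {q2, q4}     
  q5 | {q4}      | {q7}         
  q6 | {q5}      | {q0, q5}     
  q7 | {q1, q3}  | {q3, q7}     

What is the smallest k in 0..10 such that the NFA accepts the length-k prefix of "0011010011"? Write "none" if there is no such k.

1

Start in {q0}.
Read '0': q0→{q2}; now {q2}.
None of the earlier sets intersect F, but {q2} does.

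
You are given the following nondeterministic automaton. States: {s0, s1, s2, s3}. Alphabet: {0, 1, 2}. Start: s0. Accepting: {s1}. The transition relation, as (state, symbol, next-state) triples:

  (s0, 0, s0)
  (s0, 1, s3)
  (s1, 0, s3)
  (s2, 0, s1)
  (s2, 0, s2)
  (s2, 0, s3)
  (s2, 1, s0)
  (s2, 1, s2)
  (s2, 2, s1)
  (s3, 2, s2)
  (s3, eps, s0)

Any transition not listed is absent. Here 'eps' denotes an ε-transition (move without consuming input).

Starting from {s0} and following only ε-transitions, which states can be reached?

{s0}

Begin with {s0}.
No ε-moves leave this set, so the closure equals the set itself.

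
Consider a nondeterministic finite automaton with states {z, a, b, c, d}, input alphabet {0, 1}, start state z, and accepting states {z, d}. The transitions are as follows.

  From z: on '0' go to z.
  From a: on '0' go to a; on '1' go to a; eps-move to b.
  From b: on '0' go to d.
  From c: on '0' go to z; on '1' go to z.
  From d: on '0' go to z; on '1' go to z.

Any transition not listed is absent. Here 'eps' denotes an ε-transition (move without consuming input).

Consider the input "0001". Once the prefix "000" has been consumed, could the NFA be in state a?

No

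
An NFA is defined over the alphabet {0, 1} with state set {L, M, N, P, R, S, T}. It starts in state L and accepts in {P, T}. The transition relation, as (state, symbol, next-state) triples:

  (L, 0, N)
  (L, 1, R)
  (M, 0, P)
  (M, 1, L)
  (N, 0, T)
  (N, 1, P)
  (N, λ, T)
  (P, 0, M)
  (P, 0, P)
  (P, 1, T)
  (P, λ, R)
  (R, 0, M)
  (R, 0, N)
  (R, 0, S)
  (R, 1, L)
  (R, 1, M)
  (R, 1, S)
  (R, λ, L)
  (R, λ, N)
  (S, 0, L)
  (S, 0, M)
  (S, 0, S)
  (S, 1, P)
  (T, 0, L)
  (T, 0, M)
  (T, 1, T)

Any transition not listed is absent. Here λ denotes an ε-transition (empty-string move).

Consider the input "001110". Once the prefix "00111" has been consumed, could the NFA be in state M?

Yes

Start in {L}.
Read '0': {L} → {N, T}.
Read '0': {N, T} → {L, M, T}.
Read '1': {L, M, T} → {L, N, R, T}.
Read '1': {L, N, R, T} → {L, M, N, P, R, S, T}.
Read '1': {L, M, N, P, R, S, T} → {L, M, N, P, R, S, T}.
State M is in {L, M, N, P, R, S, T}.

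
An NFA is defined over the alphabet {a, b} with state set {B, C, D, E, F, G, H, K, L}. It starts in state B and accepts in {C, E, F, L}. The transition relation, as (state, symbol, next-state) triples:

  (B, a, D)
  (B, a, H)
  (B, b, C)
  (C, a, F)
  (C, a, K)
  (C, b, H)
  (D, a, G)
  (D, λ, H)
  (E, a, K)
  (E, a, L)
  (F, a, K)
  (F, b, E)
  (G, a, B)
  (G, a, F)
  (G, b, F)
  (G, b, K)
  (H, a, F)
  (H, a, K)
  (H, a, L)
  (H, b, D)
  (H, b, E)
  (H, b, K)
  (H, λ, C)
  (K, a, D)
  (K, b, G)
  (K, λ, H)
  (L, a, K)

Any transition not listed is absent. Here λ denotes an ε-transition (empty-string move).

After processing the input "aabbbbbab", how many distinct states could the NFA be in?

7

Start in {B}.
Read 'a': B→{D, H}; union {D, H}; ε-closure = {C, D, H}.
Read 'a': C→{F, K}, D→{G}, H→{F, K, L}; union {F, G, K, L}; ε-closure = {C, F, G, H, K, L}.
Read 'b': C→{H}, F→{E}, G→{F, K}, H→{D, E, K}, K→{G}, L→∅; union {D, E, F, G, H, K}; ε-closure = {C, D, E, F, G, H, K}.
Read 'b': C→{H}, D→∅, E→∅, F→{E}, G→{F, K}, H→{D, E, K}, K→{G}; union {D, E, F, G, H, K}; ε-closure = {C, D, E, F, G, H, K}.
Read 'b': C→{H}, D→∅, E→∅, F→{E}, G→{F, K}, H→{D, E, K}, K→{G}; union {D, E, F, G, H, K}; ε-closure = {C, D, E, F, G, H, K}.
Read 'b': C→{H}, D→∅, E→∅, F→{E}, G→{F, K}, H→{D, E, K}, K→{G}; union {D, E, F, G, H, K}; ε-closure = {C, D, E, F, G, H, K}.
Read 'b': C→{H}, D→∅, E→∅, F→{E}, G→{F, K}, H→{D, E, K}, K→{G}; union {D, E, F, G, H, K}; ε-closure = {C, D, E, F, G, H, K}.
Read 'a': C→{F, K}, D→{G}, E→{K, L}, F→{K}, G→{B, F}, H→{F, K, L}, K→{D}; union {B, D, F, G, K, L}; ε-closure = {B, C, D, F, G, H, K, L}.
Read 'b': B→{C}, C→{H}, D→∅, F→{E}, G→{F, K}, H→{D, E, K}, K→{G}, L→∅; now {C, D, E, F, G, H, K}.
That set has 7 states.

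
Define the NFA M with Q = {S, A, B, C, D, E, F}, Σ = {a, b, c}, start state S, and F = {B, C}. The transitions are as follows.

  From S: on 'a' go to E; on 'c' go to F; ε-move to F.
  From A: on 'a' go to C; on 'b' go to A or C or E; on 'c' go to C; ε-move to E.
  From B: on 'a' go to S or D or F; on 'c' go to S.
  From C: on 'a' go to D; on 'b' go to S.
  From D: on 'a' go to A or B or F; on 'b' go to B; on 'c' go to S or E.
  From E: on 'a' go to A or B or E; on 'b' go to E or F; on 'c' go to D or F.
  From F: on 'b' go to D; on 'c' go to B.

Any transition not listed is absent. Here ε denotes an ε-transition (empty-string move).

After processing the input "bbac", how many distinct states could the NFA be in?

4

Start: ε-closure({S}) = {S, F}.
Read 'b': {S, F} → {D}.
Read 'b': {D} → {B}.
Read 'a': {B} → {S, D, F}.
Read 'c': {S, D, F} → {S, B, E, F}.
That set has 4 states.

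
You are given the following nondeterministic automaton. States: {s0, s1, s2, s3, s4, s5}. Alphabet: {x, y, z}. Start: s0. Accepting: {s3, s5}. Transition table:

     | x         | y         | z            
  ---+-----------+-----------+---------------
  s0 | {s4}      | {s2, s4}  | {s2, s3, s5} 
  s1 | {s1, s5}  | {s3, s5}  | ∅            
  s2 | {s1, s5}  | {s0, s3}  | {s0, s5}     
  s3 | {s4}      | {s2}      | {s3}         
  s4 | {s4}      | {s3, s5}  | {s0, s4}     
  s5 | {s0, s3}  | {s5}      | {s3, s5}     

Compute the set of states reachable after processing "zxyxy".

{s2, s3, s4, s5}

Start in {s0}.
Read 'z': s0→{s2, s3, s5}; now {s2, s3, s5}.
Read 'x': s2→{s1, s5}, s3→{s4}, s5→{s0, s3}; now {s0, s1, s3, s4, s5}.
Read 'y': s0→{s2, s4}, s1→{s3, s5}, s3→{s2}, s4→{s3, s5}, s5→{s5}; now {s2, s3, s4, s5}.
Read 'x': s2→{s1, s5}, s3→{s4}, s4→{s4}, s5→{s0, s3}; now {s0, s1, s3, s4, s5}.
Read 'y': s0→{s2, s4}, s1→{s3, s5}, s3→{s2}, s4→{s3, s5}, s5→{s5}; now {s2, s3, s4, s5}.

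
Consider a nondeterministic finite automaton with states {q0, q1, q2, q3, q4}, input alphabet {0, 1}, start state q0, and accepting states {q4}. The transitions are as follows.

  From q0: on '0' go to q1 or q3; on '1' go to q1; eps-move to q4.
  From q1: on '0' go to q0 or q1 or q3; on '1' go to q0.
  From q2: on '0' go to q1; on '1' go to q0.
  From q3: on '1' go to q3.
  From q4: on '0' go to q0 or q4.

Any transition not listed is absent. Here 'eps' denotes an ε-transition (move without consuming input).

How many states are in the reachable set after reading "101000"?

4

Start: ε-closure({q0}) = {q0, q4}.
Read '1': {q0, q4} → {q1}.
Read '0': {q1} → {q0, q1, q3, q4}.
Read '1': {q0, q1, q3, q4} → {q0, q1, q3, q4}.
Read '0': {q0, q1, q3, q4} → {q0, q1, q3, q4}.
Read '0': {q0, q1, q3, q4} → {q0, q1, q3, q4}.
Read '0': {q0, q1, q3, q4} → {q0, q1, q3, q4}.
That set has 4 states.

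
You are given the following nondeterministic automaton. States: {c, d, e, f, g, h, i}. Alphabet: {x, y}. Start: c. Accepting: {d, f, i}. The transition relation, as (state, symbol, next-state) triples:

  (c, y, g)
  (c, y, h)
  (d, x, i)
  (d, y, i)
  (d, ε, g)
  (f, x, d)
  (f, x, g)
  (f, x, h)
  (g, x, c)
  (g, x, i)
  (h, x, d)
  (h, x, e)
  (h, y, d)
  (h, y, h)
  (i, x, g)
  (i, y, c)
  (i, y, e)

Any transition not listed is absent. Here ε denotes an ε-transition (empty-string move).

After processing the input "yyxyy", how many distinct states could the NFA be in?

Start in {c}.
Read 'y': c→{g, h}; now {g, h}.
Read 'y': g→∅, h→{d, h}; union {d, h}; ε-closure = {d, g, h}.
Read 'x': d→{i}, g→{c, i}, h→{d, e}; union {c, d, e, i}; ε-closure = {c, d, e, g, i}.
Read 'y': c→{g, h}, d→{i}, e→∅, g→∅, i→{c, e}; now {c, e, g, h, i}.
Read 'y': c→{g, h}, e→∅, g→∅, h→{d, h}, i→{c, e}; now {c, d, e, g, h}.
That set has 5 states.

5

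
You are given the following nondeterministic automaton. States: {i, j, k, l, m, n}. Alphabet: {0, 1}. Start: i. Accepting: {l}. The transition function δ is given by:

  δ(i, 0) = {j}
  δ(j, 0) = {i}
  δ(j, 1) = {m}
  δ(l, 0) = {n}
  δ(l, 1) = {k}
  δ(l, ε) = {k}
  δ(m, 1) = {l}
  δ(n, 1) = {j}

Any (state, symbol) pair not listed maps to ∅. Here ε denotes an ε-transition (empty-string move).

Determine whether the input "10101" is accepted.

Start in {i}.
Read '1': i→∅; now ∅.
The set is empty and remains empty for the remaining 4 symbols.
The final set ∅ contains no accepting state.

No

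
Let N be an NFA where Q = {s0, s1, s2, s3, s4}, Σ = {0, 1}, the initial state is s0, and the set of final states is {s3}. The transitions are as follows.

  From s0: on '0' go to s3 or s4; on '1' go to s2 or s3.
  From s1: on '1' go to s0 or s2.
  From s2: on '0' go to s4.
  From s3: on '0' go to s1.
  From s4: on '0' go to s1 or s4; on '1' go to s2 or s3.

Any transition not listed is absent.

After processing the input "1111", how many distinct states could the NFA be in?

0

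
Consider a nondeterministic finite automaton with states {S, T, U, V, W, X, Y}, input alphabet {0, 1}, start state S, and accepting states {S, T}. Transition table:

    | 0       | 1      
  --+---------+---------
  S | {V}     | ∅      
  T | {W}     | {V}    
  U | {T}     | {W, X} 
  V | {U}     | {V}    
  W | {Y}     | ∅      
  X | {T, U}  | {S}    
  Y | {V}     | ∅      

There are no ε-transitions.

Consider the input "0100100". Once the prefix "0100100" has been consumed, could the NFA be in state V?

No

Start in {S}.
Read '0': {S} → {V}.
Read '1': {V} → {V}.
Read '0': {V} → {U}.
Read '0': {U} → {T}.
Read '1': {T} → {V}.
Read '0': {V} → {U}.
Read '0': {U} → {T}.
State V is not in {T}.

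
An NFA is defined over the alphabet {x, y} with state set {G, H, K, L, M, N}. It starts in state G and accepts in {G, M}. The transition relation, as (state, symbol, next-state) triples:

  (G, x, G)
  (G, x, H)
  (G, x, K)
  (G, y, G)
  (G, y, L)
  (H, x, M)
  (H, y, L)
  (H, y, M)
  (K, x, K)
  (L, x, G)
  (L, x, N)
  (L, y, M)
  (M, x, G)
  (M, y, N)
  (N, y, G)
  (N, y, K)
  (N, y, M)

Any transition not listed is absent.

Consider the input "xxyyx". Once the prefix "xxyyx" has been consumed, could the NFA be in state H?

Start in {G}.
Read 'x': G→{G, H, K}; now {G, H, K}.
Read 'x': G→{G, H, K}, H→{M}, K→{K}; now {G, H, K, M}.
Read 'y': G→{G, L}, H→{L, M}, K→∅, M→{N}; now {G, L, M, N}.
Read 'y': G→{G, L}, L→{M}, M→{N}, N→{G, K, M}; now {G, K, L, M, N}.
Read 'x': G→{G, H, K}, K→{K}, L→{G, N}, M→{G}, N→∅; now {G, H, K, N}.
State H is in {G, H, K, N}.

Yes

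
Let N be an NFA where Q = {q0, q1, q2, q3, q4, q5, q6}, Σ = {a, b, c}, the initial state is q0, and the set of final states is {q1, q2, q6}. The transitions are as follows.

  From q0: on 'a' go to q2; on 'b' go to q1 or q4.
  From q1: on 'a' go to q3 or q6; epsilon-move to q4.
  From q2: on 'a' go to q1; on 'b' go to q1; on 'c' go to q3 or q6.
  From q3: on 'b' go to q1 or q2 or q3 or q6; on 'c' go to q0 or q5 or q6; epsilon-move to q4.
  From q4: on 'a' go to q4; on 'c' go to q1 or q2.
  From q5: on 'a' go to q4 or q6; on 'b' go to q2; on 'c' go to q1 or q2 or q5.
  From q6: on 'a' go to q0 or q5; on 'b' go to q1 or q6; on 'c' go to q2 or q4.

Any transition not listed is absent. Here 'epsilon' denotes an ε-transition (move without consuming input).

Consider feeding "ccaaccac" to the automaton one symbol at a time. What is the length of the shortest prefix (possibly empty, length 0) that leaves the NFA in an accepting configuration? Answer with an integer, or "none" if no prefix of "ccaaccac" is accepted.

Start in {q0}.
Read 'c': q0→∅; now ∅.
The set is empty and remains empty for the remaining 7 symbols.
No reachable set along the way intersects F.

none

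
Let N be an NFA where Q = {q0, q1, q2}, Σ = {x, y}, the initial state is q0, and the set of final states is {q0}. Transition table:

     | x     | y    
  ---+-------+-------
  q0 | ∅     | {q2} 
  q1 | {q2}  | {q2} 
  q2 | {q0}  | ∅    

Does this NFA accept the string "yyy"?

No

Start in {q0}.
Read 'y': {q0} → {q2}.
Read 'y': {q2} → ∅.
The set is empty and remains empty for the remaining 1 symbol.
The final set ∅ contains no accepting state.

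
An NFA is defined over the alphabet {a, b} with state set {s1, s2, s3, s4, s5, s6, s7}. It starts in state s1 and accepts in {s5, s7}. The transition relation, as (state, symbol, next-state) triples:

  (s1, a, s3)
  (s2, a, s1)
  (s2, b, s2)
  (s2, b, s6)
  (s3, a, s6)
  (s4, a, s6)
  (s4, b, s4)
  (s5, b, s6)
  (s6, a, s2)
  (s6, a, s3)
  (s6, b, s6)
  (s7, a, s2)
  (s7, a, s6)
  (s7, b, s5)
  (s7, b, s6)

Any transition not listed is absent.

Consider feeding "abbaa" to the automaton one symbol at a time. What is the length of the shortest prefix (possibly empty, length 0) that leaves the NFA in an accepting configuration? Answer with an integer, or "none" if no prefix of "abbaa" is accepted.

Start in {s1}.
Read 'a': s1→{s3}; now {s3}.
Read 'b': s3→∅; now ∅.
The set is empty and remains empty for the remaining 3 symbols.
No reachable set along the way intersects F.

none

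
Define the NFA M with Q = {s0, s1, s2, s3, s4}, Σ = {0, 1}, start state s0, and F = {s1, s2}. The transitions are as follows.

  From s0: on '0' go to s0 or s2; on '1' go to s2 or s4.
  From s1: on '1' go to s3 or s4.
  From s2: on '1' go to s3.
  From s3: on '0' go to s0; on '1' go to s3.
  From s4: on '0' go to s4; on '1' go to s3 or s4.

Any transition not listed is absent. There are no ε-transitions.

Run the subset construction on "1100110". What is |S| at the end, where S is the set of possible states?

2

Start in {s0}.
Read '1': {s0} → {s2, s4}.
Read '1': {s2, s4} → {s3, s4}.
Read '0': {s3, s4} → {s0, s4}.
Read '0': {s0, s4} → {s0, s2, s4}.
Read '1': {s0, s2, s4} → {s2, s3, s4}.
Read '1': {s2, s3, s4} → {s3, s4}.
Read '0': {s3, s4} → {s0, s4}.
That set has 2 states.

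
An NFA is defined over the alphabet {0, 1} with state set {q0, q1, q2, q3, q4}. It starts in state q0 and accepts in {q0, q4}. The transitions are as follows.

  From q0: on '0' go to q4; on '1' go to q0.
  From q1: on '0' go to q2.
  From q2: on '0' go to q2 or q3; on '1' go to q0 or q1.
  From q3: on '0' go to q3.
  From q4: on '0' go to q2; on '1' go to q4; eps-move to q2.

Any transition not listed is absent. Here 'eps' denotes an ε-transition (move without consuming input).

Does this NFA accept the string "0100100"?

No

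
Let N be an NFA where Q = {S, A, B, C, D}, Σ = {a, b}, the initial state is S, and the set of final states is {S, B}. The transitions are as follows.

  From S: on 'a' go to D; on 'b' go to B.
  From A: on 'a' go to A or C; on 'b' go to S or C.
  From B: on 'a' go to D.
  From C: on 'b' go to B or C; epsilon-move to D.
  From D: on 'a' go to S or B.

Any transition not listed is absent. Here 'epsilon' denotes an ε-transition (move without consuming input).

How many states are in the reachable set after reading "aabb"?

0

Start in {S}.
Read 'a': S→{D}; now {D}.
Read 'a': D→{S, B}; now {S, B}.
Read 'b': S→{B}, B→∅; now {B}.
Read 'b': B→∅; now ∅.
That set has 0 states.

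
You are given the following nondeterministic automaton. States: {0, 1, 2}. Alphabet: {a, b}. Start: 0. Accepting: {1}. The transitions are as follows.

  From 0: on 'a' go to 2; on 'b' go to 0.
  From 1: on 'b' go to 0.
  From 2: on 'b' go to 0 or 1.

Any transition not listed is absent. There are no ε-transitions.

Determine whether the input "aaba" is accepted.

Start in {0}.
Read 'a': 0→{2}; now {2}.
Read 'a': 2→∅; now ∅.
The set is empty and remains empty for the remaining 2 symbols.
The final set ∅ contains no accepting state.

No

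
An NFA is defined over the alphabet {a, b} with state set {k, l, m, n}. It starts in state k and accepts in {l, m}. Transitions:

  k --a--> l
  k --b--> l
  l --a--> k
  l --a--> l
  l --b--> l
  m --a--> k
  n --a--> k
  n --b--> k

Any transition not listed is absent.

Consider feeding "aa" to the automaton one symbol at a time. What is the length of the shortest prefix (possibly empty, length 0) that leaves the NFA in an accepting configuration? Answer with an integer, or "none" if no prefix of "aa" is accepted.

1

Start in {k}.
Read 'a': k→{l}; now {l}.
None of the earlier sets intersect F, but {l} does.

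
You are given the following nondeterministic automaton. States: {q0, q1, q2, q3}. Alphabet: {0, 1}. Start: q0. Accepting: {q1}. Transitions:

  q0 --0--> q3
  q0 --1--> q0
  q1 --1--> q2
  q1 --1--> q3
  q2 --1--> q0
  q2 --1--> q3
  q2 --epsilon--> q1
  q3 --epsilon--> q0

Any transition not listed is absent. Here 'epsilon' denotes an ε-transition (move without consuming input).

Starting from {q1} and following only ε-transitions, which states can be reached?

{q1}

Begin with {q1}.
No ε-moves leave this set, so the closure equals the set itself.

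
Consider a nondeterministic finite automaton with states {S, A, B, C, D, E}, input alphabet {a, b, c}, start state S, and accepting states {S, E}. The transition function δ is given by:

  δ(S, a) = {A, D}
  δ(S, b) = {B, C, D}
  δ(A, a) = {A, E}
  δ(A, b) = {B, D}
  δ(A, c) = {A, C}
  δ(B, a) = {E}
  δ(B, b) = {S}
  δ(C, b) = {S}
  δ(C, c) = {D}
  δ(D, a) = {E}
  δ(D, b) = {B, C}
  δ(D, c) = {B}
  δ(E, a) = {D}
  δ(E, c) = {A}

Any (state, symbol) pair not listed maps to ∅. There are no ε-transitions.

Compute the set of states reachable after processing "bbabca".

Start in {S}.
Read 'b': S→{B, C, D}; now {B, C, D}.
Read 'b': B→{S}, C→{S}, D→{B, C}; now {S, B, C}.
Read 'a': S→{A, D}, B→{E}, C→∅; now {A, D, E}.
Read 'b': A→{B, D}, D→{B, C}, E→∅; now {B, C, D}.
Read 'c': B→∅, C→{D}, D→{B}; now {B, D}.
Read 'a': B→{E}, D→{E}; now {E}.

{E}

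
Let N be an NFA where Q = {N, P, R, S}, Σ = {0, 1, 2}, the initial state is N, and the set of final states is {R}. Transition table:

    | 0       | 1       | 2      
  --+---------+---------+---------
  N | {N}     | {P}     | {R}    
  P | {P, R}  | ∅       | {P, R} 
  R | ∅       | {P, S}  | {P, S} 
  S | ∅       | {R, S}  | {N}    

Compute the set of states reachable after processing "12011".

{R, S}

Start in {N}.
Read '1': N→{P}; now {P}.
Read '2': P→{P, R}; now {P, R}.
Read '0': P→{P, R}, R→∅; now {P, R}.
Read '1': P→∅, R→{P, S}; now {P, S}.
Read '1': P→∅, S→{R, S}; now {R, S}.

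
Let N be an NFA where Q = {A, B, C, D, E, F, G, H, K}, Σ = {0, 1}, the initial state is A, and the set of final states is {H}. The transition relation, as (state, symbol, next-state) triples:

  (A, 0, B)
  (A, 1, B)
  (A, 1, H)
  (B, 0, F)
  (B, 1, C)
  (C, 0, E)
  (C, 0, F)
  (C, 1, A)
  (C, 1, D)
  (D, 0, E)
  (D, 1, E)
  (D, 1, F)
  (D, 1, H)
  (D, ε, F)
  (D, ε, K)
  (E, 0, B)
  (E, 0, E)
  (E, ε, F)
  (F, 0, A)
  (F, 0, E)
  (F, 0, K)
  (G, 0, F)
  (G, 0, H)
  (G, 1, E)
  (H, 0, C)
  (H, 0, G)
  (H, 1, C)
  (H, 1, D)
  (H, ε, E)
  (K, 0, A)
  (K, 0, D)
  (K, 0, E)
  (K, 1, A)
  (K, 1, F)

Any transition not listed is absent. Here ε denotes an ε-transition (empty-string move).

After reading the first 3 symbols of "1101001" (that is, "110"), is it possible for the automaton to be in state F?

Yes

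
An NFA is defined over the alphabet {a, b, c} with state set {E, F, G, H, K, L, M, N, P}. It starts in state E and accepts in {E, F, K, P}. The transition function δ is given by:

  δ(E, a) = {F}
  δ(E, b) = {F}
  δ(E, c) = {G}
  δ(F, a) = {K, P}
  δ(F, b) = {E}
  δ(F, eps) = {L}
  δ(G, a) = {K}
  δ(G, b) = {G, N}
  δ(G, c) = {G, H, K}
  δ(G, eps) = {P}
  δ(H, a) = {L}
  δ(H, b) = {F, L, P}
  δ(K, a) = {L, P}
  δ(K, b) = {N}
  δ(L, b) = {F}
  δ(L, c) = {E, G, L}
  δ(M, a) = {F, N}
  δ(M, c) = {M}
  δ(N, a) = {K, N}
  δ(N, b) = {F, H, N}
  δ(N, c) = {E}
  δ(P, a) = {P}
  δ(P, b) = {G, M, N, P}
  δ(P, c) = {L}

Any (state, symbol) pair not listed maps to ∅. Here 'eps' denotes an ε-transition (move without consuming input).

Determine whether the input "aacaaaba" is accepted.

No

Start in {E}.
Read 'a': E→{F}; union {F}; ε-closure = {F, L}.
Read 'a': F→{K, P}, L→∅; now {K, P}.
Read 'c': K→∅, P→{L}; now {L}.
Read 'a': L→∅; now ∅.
The set is empty and remains empty for the remaining 4 symbols.
The final set ∅ contains no accepting state.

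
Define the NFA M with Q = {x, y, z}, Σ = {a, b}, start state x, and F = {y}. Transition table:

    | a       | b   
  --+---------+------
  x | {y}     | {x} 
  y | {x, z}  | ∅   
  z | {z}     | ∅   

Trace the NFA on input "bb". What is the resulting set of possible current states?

Start in {x}.
Read 'b': {x} → {x}.
Read 'b': {x} → {x}.

{x}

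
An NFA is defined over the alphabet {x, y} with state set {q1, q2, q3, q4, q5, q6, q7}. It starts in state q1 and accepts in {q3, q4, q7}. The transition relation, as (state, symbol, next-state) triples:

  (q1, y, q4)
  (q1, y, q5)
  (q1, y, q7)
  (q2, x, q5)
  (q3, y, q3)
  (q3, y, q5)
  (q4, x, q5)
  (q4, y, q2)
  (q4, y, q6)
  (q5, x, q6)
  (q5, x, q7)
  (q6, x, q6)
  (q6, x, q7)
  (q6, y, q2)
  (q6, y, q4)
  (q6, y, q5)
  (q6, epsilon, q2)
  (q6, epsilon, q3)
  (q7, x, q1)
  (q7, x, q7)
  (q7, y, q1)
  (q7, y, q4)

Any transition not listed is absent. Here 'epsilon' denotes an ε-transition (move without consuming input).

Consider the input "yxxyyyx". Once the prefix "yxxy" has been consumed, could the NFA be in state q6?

Start in {q1}.
Read 'y': {q1} → {q4, q5, q7}.
Read 'x': {q4, q5, q7} → {q1, q2, q3, q5, q6, q7}.
Read 'x': {q1, q2, q3, q5, q6, q7} → {q1, q2, q3, q5, q6, q7}.
Read 'y': {q1, q2, q3, q5, q6, q7} → {q1, q2, q3, q4, q5, q7}.
State q6 is not in {q1, q2, q3, q4, q5, q7}.

No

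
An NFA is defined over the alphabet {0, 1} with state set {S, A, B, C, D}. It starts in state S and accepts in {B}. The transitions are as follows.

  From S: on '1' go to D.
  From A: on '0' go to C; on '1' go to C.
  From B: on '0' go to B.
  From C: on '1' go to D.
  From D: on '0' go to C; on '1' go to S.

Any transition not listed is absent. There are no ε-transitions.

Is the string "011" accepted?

Start in {S}.
Read '0': S→∅; now ∅.
The set is empty and remains empty for the remaining 2 symbols.
The final set ∅ contains no accepting state.

No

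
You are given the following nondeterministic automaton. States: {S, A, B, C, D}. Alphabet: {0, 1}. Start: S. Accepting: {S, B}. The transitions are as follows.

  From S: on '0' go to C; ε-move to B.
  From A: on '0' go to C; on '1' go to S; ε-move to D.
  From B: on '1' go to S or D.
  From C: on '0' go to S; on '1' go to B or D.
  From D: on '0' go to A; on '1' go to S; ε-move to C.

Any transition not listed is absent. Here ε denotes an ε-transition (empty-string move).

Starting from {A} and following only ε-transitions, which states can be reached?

{A, C, D}

Begin with {A}.
ε-move A → D; add D.
ε-move D → C; add C.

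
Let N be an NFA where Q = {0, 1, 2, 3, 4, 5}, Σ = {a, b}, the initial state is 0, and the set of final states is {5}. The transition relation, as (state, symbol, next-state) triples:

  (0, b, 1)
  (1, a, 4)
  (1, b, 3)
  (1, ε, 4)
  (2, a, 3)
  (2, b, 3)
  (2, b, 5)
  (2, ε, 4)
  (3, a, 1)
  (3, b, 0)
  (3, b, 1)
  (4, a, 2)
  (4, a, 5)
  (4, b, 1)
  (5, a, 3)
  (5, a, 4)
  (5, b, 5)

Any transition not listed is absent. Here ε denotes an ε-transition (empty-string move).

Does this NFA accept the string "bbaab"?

Start in {0}.
Read 'b': 0→{1}; union {1}; ε-closure = {1, 4}.
Read 'b': 1→{3}, 4→{1}; union {1, 3}; ε-closure = {1, 3, 4}.
Read 'a': 1→{4}, 3→{1}, 4→{2, 5}; now {1, 2, 4, 5}.
Read 'a': 1→{4}, 2→{3}, 4→{2, 5}, 5→{3, 4}; now {2, 3, 4, 5}.
Read 'b': 2→{3, 5}, 3→{0, 1}, 4→{1}, 5→{5}; union {0, 1, 3, 5}; ε-closure = {0, 1, 3, 4, 5}.
The final set {0, 1, 3, 4, 5} contains the accepting state 5.

Yes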